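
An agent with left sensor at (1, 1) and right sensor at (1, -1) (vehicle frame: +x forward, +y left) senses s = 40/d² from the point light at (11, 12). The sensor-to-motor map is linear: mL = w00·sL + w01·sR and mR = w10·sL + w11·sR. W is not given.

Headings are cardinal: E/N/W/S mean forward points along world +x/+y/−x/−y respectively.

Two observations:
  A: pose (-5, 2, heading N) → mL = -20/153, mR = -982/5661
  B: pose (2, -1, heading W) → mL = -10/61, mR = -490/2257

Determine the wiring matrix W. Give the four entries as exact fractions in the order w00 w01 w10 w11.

0 -1 -1 -1/2

obs A: pose=(-5,2,N) → sL=4/37, sR=20/153, mL=-20/153, mR=-982/5661
obs B: pose=(2,-1,W) → sL=5/37, sR=10/61, mL=-10/61, mR=-490/2257
sensor matrix S = [[4/37, 20/153], [5/37, 10/61]]; det S = 20/345321
solve [mL_A; mL_B] = S·[w00; w01] and [mR_A; mR_B] = S·[w10; w11]:
  w00 = 0, w01 = -1, w10 = -1, w11 = -1/2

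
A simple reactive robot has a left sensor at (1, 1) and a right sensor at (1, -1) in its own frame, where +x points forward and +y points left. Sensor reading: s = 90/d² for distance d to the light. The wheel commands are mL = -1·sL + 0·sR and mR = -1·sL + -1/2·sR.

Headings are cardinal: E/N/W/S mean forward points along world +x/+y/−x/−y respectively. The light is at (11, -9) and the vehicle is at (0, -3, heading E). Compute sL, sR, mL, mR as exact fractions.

left sensor world pos  = (1, -2); dL² = 149
right sensor world pos = (1, -4); dR² = 125
sL = 90/149 = 90/149
sR = 90/125 = 18/25
mL = -1·sL + 0·sR = -90/149
mR = -1·sL + -1/2·sR = -3591/3725

90/149 18/25 -90/149 -3591/3725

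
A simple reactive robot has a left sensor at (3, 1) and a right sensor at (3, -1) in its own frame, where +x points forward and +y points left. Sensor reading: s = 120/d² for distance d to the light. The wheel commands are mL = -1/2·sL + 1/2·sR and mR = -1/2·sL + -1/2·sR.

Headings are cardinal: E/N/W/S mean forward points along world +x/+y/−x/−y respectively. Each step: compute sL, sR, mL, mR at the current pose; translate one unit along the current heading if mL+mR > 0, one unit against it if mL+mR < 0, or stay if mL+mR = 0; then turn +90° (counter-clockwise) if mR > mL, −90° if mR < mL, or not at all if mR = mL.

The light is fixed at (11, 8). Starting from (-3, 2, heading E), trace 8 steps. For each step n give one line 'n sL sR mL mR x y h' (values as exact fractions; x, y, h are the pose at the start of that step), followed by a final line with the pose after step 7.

n=0: pose=(-3,2,E); sL=60/73, sR=12/17; mL=-72/1241, mR=-948/1241; mL+mR=-60/73 → advance -1; mR−mL=-12/17 → turn -1·90°
n=1: pose=(-4,2,S); sL=120/277, sR=120/337; mL=-3600/93349, mR=-36840/93349; mL+mR=-120/277 → advance -1; mR−mL=-120/337 → turn -1·90°
n=2: pose=(-4,3,W); sL=1/3, sR=6/17; mL=1/102, mR=-35/102; mL+mR=-1/3 → advance -1; mR−mL=-6/17 → turn -1·90°
n=3: pose=(-3,3,N); sL=120/229, sR=120/173; mL=3360/39617, mR=-24120/39617; mL+mR=-120/229 → advance -1; mR−mL=-120/173 → turn -1·90°
n=4: pose=(-3,2,E); sL=60/73, sR=12/17; mL=-72/1241, mR=-948/1241; mL+mR=-60/73 → advance -1; mR−mL=-12/17 → turn -1·90°
n=5: pose=(-4,2,S); sL=120/277, sR=120/337; mL=-3600/93349, mR=-36840/93349; mL+mR=-120/277 → advance -1; mR−mL=-120/337 → turn -1·90°
n=6: pose=(-4,3,W); sL=1/3, sR=6/17; mL=1/102, mR=-35/102; mL+mR=-1/3 → advance -1; mR−mL=-6/17 → turn -1·90°
n=7: pose=(-3,3,N); sL=120/229, sR=120/173; mL=3360/39617, mR=-24120/39617; mL+mR=-120/229 → advance -1; mR−mL=-120/173 → turn -1·90°

0 60/73 12/17 -72/1241 -948/1241 -3 2 E
1 120/277 120/337 -3600/93349 -36840/93349 -4 2 S
2 1/3 6/17 1/102 -35/102 -4 3 W
3 120/229 120/173 3360/39617 -24120/39617 -3 3 N
4 60/73 12/17 -72/1241 -948/1241 -3 2 E
5 120/277 120/337 -3600/93349 -36840/93349 -4 2 S
6 1/3 6/17 1/102 -35/102 -4 3 W
7 120/229 120/173 3360/39617 -24120/39617 -3 3 N
final -3 2 E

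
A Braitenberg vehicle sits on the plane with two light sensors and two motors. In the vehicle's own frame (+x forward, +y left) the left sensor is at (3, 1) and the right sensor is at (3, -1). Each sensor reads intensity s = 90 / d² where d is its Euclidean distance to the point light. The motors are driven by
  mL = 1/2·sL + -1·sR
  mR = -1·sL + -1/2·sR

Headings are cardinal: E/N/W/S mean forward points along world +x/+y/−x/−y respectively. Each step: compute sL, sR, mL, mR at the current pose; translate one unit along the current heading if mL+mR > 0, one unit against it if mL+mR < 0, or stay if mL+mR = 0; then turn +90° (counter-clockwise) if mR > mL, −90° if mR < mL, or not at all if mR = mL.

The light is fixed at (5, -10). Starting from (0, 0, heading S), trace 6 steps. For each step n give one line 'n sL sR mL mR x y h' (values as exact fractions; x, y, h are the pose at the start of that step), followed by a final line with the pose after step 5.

n=0: pose=(0,0,S); sL=18/13, sR=18/17; mL=-81/221, mR=-423/221; mL+mR=-504/221 → advance -1; mR−mL=-342/221 → turn -1·90°
n=1: pose=(0,1,W); sL=45/82, sR=45/104; mL=-675/4264, mR=-6525/8528; mL+mR=-7875/8528 → advance -1; mR−mL=-5175/8528 → turn -1·90°
n=2: pose=(1,1,N); sL=90/221, sR=18/41; mL=-2133/9061, mR=-5679/9061; mL+mR=-7812/9061 → advance -1; mR−mL=-3546/9061 → turn -1·90°
n=3: pose=(1,0,E); sL=45/61, sR=45/41; mL=-3645/5002, mR=-6435/5002; mL+mR=-5040/2501 → advance -1; mR−mL=-1395/2501 → turn -1·90°
n=4: pose=(0,0,S); sL=18/13, sR=18/17; mL=-81/221, mR=-423/221; mL+mR=-504/221 → advance -1; mR−mL=-342/221 → turn -1·90°
n=5: pose=(0,1,W); sL=45/82, sR=45/104; mL=-675/4264, mR=-6525/8528; mL+mR=-7875/8528 → advance -1; mR−mL=-5175/8528 → turn -1·90°

0 18/13 18/17 -81/221 -423/221 0 0 S
1 45/82 45/104 -675/4264 -6525/8528 0 1 W
2 90/221 18/41 -2133/9061 -5679/9061 1 1 N
3 45/61 45/41 -3645/5002 -6435/5002 1 0 E
4 18/13 18/17 -81/221 -423/221 0 0 S
5 45/82 45/104 -675/4264 -6525/8528 0 1 W
final 1 1 N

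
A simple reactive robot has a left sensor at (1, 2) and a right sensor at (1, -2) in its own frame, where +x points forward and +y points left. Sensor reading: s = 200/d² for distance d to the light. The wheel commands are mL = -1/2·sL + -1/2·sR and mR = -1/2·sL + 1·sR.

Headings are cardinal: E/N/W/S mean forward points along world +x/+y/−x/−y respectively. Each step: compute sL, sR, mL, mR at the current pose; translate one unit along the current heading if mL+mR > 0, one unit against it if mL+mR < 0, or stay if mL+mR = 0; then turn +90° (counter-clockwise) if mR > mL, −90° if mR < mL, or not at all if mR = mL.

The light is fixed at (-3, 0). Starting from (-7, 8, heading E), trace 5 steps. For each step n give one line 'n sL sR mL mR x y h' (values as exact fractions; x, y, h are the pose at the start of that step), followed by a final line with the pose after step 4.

n=0: pose=(-7,8,E); sL=200/109, sR=40/9; mL=-3080/981, mR=3460/981; mL+mR=380/981 → advance +1; mR−mL=20/3 → turn +1·90°
n=1: pose=(-6,8,N); sL=100/53, sR=100/41; mL=-4700/2173, mR=3250/2173; mL+mR=-1450/2173 → advance -1; mR−mL=150/41 → turn +1·90°
n=2: pose=(-6,7,W); sL=200/41, sR=200/97; mL=-13800/3977, mR=-1500/3977; mL+mR=-15300/3977 → advance -1; mR−mL=300/97 → turn +1·90°
n=3: pose=(-5,7,S); sL=50/9, sR=50/13; mL=-550/117, mR=125/117; mL+mR=-425/117 → advance -1; mR−mL=75/13 → turn +1·90°
n=4: pose=(-5,8,E); sL=200/101, sR=200/37; mL=-13800/3737, mR=16500/3737; mL+mR=2700/3737 → advance +1; mR−mL=300/37 → turn +1·90°

0 200/109 40/9 -3080/981 3460/981 -7 8 E
1 100/53 100/41 -4700/2173 3250/2173 -6 8 N
2 200/41 200/97 -13800/3977 -1500/3977 -6 7 W
3 50/9 50/13 -550/117 125/117 -5 7 S
4 200/101 200/37 -13800/3737 16500/3737 -5 8 E
final -4 8 N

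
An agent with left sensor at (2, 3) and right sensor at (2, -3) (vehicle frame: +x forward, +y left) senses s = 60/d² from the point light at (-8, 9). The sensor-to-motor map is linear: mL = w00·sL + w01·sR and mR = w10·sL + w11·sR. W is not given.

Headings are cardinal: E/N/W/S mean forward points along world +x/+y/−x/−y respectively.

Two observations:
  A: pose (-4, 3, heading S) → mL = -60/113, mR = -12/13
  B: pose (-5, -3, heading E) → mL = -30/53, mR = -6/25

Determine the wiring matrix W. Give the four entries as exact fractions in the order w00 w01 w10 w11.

-1 0 0 -1

obs A: pose=(-4,3,S) → sL=60/113, sR=12/13, mL=-60/113, mR=-12/13
obs B: pose=(-5,-3,E) → sL=30/53, sR=6/25, mL=-30/53, mR=-6/25
sensor matrix S = [[60/113, 12/13], [30/53, 6/25]]; det S = -153792/389285
solve [mL_A; mL_B] = S·[w00; w01] and [mR_A; mR_B] = S·[w10; w11]:
  w00 = -1, w01 = 0, w10 = 0, w11 = -1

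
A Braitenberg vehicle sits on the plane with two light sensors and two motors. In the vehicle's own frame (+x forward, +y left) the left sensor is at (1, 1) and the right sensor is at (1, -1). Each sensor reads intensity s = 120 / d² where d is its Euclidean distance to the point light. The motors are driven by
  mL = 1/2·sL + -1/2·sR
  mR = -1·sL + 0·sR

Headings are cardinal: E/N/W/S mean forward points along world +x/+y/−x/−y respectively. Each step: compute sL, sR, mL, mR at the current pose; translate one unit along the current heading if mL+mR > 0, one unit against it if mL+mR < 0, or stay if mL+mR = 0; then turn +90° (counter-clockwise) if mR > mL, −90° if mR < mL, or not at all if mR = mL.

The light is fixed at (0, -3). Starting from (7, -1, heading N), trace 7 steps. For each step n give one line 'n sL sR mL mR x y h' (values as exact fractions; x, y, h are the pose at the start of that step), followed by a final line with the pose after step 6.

0 8/3 120/73 112/219 -8/3 7 -1 N
1 30/17 15/8 -15/272 -30/17 7 -2 E
2 120/49 24/5 -288/245 -120/49 6 -2 S
3 60/13 60/17 120/221 -60/13 6 -1 W
4 8/3 120/73 112/219 -8/3 7 -1 N
5 30/17 15/8 -15/272 -30/17 7 -2 E
6 120/49 24/5 -288/245 -120/49 6 -2 S
final 6 -1 W

n=0: pose=(7,-1,N); sL=8/3, sR=120/73; mL=112/219, mR=-8/3; mL+mR=-472/219 → advance -1; mR−mL=-232/73 → turn -1·90°
n=1: pose=(7,-2,E); sL=30/17, sR=15/8; mL=-15/272, mR=-30/17; mL+mR=-495/272 → advance -1; mR−mL=-465/272 → turn -1·90°
n=2: pose=(6,-2,S); sL=120/49, sR=24/5; mL=-288/245, mR=-120/49; mL+mR=-888/245 → advance -1; mR−mL=-312/245 → turn -1·90°
n=3: pose=(6,-1,W); sL=60/13, sR=60/17; mL=120/221, mR=-60/13; mL+mR=-900/221 → advance -1; mR−mL=-1140/221 → turn -1·90°
n=4: pose=(7,-1,N); sL=8/3, sR=120/73; mL=112/219, mR=-8/3; mL+mR=-472/219 → advance -1; mR−mL=-232/73 → turn -1·90°
n=5: pose=(7,-2,E); sL=30/17, sR=15/8; mL=-15/272, mR=-30/17; mL+mR=-495/272 → advance -1; mR−mL=-465/272 → turn -1·90°
n=6: pose=(6,-2,S); sL=120/49, sR=24/5; mL=-288/245, mR=-120/49; mL+mR=-888/245 → advance -1; mR−mL=-312/245 → turn -1·90°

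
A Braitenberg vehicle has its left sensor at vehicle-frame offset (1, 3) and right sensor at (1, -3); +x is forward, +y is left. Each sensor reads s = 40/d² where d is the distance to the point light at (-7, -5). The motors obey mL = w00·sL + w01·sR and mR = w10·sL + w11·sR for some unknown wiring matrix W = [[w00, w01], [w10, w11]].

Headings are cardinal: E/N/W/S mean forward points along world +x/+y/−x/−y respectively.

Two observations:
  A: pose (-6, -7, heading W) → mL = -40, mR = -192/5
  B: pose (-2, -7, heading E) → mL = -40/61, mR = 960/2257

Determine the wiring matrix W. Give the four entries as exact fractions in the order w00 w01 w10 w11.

0 -1 1 -1

obs A: pose=(-6,-7,W) → sL=8/5, sR=40, mL=-40, mR=-192/5
obs B: pose=(-2,-7,E) → sL=40/37, sR=40/61, mL=-40/61, mR=960/2257
sensor matrix S = [[8/5, 40], [40/37, 40/61]]; det S = -95232/2257
solve [mL_A; mL_B] = S·[w00; w01] and [mR_A; mR_B] = S·[w10; w11]:
  w00 = 0, w01 = -1, w10 = 1, w11 = -1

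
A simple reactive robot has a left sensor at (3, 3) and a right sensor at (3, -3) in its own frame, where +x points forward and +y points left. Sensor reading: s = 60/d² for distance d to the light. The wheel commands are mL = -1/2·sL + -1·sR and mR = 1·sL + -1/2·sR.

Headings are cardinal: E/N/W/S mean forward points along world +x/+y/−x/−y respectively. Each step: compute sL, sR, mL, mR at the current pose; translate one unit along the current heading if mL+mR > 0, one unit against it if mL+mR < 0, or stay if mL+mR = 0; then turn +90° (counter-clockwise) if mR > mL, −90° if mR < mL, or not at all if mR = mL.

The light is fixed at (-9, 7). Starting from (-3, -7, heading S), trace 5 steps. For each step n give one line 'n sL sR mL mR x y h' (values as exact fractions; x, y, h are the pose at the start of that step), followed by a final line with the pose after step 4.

n=0: pose=(-3,-7,S); sL=6/37, sR=30/149; mL=-1557/5513, mR=339/5513; mL+mR=-1218/5513 → advance -1; mR−mL=1896/5513 → turn +1·90°
n=1: pose=(-3,-6,E); sL=60/181, sR=60/337; mL=-20970/60997, mR=14790/60997; mL+mR=-6180/60997 → advance -1; mR−mL=35760/60997 → turn +1·90°
n=2: pose=(-4,-6,N); sL=15/26, sR=15/41; mL=-1395/2132, mR=210/533; mL+mR=-555/2132 → advance -1; mR−mL=2235/2132 → turn +1·90°
n=3: pose=(-4,-7,W); sL=60/293, sR=12/25; mL=-4266/7325, mR=-258/7325; mL+mR=-4524/7325 → advance -1; mR−mL=4008/7325 → turn +1·90°
n=4: pose=(-3,-7,S); sL=6/37, sR=30/149; mL=-1557/5513, mR=339/5513; mL+mR=-1218/5513 → advance -1; mR−mL=1896/5513 → turn +1·90°

0 6/37 30/149 -1557/5513 339/5513 -3 -7 S
1 60/181 60/337 -20970/60997 14790/60997 -3 -6 E
2 15/26 15/41 -1395/2132 210/533 -4 -6 N
3 60/293 12/25 -4266/7325 -258/7325 -4 -7 W
4 6/37 30/149 -1557/5513 339/5513 -3 -7 S
final -3 -6 E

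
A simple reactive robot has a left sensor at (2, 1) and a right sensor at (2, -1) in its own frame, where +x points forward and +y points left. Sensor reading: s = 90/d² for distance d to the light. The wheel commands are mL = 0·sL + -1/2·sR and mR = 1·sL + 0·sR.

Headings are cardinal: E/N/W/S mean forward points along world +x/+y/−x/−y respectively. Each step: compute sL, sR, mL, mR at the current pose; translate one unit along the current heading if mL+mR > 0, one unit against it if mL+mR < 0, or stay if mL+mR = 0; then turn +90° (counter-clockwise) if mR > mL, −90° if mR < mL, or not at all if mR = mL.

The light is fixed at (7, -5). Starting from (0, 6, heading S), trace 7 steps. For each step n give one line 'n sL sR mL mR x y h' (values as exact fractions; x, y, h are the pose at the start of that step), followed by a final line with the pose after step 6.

n=0: pose=(0,6,S); sL=10/13, sR=18/29; mL=-9/29, mR=10/13; mL+mR=173/377 → advance +1; mR−mL=407/377 → turn +1·90°
n=1: pose=(0,5,E); sL=45/73, sR=45/53; mL=-45/106, mR=45/73; mL+mR=1485/7738 → advance +1; mR−mL=8055/7738 → turn +1·90°
n=2: pose=(1,5,N); sL=90/193, sR=90/169; mL=-45/169, mR=90/193; mL+mR=6525/32617 → advance +1; mR−mL=23895/32617 → turn +1·90°
n=3: pose=(1,6,W); sL=45/82, sR=45/104; mL=-45/208, mR=45/82; mL+mR=2835/8528 → advance +1; mR−mL=6525/8528 → turn +1·90°
n=4: pose=(0,6,S); sL=10/13, sR=18/29; mL=-9/29, mR=10/13; mL+mR=173/377 → advance +1; mR−mL=407/377 → turn +1·90°
n=5: pose=(0,5,E); sL=45/73, sR=45/53; mL=-45/106, mR=45/73; mL+mR=1485/7738 → advance +1; mR−mL=8055/7738 → turn +1·90°
n=6: pose=(1,5,N); sL=90/193, sR=90/169; mL=-45/169, mR=90/193; mL+mR=6525/32617 → advance +1; mR−mL=23895/32617 → turn +1·90°

0 10/13 18/29 -9/29 10/13 0 6 S
1 45/73 45/53 -45/106 45/73 0 5 E
2 90/193 90/169 -45/169 90/193 1 5 N
3 45/82 45/104 -45/208 45/82 1 6 W
4 10/13 18/29 -9/29 10/13 0 6 S
5 45/73 45/53 -45/106 45/73 0 5 E
6 90/193 90/169 -45/169 90/193 1 5 N
final 1 6 W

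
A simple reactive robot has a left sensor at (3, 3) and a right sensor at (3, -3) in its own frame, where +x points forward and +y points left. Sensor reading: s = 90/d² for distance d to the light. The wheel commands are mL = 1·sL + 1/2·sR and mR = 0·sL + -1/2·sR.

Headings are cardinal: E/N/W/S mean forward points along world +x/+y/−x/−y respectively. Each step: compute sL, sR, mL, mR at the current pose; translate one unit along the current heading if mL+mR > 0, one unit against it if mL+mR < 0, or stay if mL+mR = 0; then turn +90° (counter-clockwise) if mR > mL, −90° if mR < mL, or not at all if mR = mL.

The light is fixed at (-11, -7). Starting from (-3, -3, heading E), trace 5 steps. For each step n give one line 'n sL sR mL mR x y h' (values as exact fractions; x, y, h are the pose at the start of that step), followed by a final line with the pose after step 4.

n=0: pose=(-3,-3,E); sL=9/17, sR=45/61; mL=1863/2074, mR=-45/122; mL+mR=9/17 → advance +1; mR−mL=-1314/1037 → turn -1·90°
n=1: pose=(-2,-3,S); sL=18/29, sR=90/37; mL=1971/1073, mR=-45/37; mL+mR=18/29 → advance +1; mR−mL=-3276/1073 → turn -1·90°
n=2: pose=(-2,-4,W); sL=5/2, sR=5/4; mL=25/8, mR=-5/8; mL+mR=5/2 → advance +1; mR−mL=-15/4 → turn -1·90°
n=3: pose=(-3,-4,N); sL=90/61, sR=90/157; mL=16875/9577, mR=-45/157; mL+mR=90/61 → advance +1; mR−mL=-19620/9577 → turn -1·90°
n=4: pose=(-3,-3,E); sL=9/17, sR=45/61; mL=1863/2074, mR=-45/122; mL+mR=9/17 → advance +1; mR−mL=-1314/1037 → turn -1·90°

0 9/17 45/61 1863/2074 -45/122 -3 -3 E
1 18/29 90/37 1971/1073 -45/37 -2 -3 S
2 5/2 5/4 25/8 -5/8 -2 -4 W
3 90/61 90/157 16875/9577 -45/157 -3 -4 N
4 9/17 45/61 1863/2074 -45/122 -3 -3 E
final -2 -3 S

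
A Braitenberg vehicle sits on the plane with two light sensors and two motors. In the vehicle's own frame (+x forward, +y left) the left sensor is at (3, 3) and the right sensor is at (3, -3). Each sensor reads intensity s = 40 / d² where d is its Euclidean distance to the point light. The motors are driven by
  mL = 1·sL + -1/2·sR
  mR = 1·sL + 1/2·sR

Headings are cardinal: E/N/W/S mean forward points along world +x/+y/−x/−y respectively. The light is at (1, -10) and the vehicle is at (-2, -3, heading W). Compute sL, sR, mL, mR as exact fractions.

left sensor world pos  = (-5, -6); dL² = 52
right sensor world pos = (-5, 0); dR² = 136
sL = 40/52 = 10/13
sR = 40/136 = 5/17
mL = 1·sL + -1/2·sR = 275/442
mR = 1·sL + 1/2·sR = 405/442

10/13 5/17 275/442 405/442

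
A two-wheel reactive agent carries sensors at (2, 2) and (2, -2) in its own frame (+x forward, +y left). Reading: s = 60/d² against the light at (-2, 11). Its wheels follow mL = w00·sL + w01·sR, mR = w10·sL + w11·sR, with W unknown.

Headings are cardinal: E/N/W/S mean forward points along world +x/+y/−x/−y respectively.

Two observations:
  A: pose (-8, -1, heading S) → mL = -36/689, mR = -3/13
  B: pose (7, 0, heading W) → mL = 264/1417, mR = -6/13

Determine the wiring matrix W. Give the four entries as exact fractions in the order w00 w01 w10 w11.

obs A: pose=(-8,-1,S) → sL=15/53, sR=3/13, mL=-36/689, mR=-3/13
obs B: pose=(7,0,W) → sL=30/109, sR=6/13, mL=264/1417, mR=-6/13
sensor matrix S = [[15/53, 3/13], [30/109, 6/13]]; det S = 5040/75101
solve [mL_A; mL_B] = S·[w00; w01] and [mR_A; mR_B] = S·[w10; w11]:
  w00 = -1, w01 = 1, w10 = 0, w11 = -1

-1 1 0 -1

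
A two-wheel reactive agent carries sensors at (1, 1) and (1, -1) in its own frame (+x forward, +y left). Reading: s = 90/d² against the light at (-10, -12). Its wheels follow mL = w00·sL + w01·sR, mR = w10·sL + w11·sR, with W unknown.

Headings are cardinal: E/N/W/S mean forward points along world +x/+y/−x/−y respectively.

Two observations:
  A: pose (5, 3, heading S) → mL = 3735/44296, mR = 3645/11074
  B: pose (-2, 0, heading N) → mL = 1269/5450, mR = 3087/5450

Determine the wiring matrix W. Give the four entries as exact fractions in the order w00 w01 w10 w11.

obs A: pose=(5,3,S) → sL=45/226, sR=45/196, mL=3735/44296, mR=3645/11074
obs B: pose=(-2,0,N) → sL=45/109, sR=9/25, mL=1269/5450, mR=3087/5450
sensor matrix S = [[45/226, 45/196], [45/109, 9/25]]; det S = -278883/12070660
solve [mL_A; mL_B] = S·[w00; w01] and [mR_A; mR_B] = S·[w10; w11]:
  w00 = 1, w01 = -1/2, w10 = 1/2, w11 = 1

1 -1/2 1/2 1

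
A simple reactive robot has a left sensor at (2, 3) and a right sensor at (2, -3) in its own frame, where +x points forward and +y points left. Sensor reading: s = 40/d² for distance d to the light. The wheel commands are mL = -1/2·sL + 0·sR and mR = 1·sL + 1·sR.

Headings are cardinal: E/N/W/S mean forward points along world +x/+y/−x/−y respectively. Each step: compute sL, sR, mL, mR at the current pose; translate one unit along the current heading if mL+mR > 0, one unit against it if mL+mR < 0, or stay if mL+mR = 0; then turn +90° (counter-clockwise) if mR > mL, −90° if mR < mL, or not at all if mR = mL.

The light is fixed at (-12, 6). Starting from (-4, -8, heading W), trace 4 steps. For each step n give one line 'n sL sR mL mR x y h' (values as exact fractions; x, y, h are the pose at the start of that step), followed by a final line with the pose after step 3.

n=0: pose=(-4,-8,W); sL=8/65, sR=40/157; mL=-4/65, mR=3856/10205; mL+mR=3228/10205 → advance +1; mR−mL=4484/10205 → turn +1·90°
n=1: pose=(-5,-8,S); sL=10/89, sR=5/34; mL=-5/89, mR=785/3026; mL+mR=615/3026 → advance +1; mR−mL=955/3026 → turn +1·90°
n=2: pose=(-5,-9,E); sL=8/45, sR=8/81; mL=-4/45, mR=112/405; mL+mR=76/405 → advance +1; mR−mL=148/405 → turn +1·90°
n=3: pose=(-4,-9,N); sL=20/97, sR=4/29; mL=-10/97, mR=968/2813; mL+mR=678/2813 → advance +1; mR−mL=1258/2813 → turn +1·90°

0 8/65 40/157 -4/65 3856/10205 -4 -8 W
1 10/89 5/34 -5/89 785/3026 -5 -8 S
2 8/45 8/81 -4/45 112/405 -5 -9 E
3 20/97 4/29 -10/97 968/2813 -4 -9 N
final -4 -8 W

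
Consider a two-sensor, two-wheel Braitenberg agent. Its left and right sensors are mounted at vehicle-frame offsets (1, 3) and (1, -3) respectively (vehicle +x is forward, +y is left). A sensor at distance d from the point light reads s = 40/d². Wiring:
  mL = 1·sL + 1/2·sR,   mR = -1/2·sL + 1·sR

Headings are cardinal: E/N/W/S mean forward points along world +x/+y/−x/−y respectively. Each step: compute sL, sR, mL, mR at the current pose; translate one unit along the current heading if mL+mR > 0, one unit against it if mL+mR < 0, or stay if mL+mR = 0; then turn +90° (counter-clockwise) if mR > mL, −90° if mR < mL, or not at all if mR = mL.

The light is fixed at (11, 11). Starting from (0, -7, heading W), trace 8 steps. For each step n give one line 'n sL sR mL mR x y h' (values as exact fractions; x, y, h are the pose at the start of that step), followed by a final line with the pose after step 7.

0 8/117 40/369 196/1599 356/4797 0 -7 W
1 20/257 4/37 1254/9509 658/9509 -1 -7 N
2 40/317 40/521 27180/165157 2260/165157 -1 -6 E
3 10/97 1/13 357/2522 32/1261 0 -6 S
4 8/117 40/369 196/1599 356/4797 0 -7 W
5 20/257 4/37 1254/9509 658/9509 -1 -7 N
6 40/317 40/521 27180/165157 2260/165157 -1 -6 E
7 10/97 1/13 357/2522 32/1261 0 -6 S
final 0 -7 W

n=0: pose=(0,-7,W); sL=8/117, sR=40/369; mL=196/1599, mR=356/4797; mL+mR=944/4797 → advance +1; mR−mL=-232/4797 → turn -1·90°
n=1: pose=(-1,-7,N); sL=20/257, sR=4/37; mL=1254/9509, mR=658/9509; mL+mR=1912/9509 → advance +1; mR−mL=-596/9509 → turn -1·90°
n=2: pose=(-1,-6,E); sL=40/317, sR=40/521; mL=27180/165157, mR=2260/165157; mL+mR=29440/165157 → advance +1; mR−mL=-24920/165157 → turn -1·90°
n=3: pose=(0,-6,S); sL=10/97, sR=1/13; mL=357/2522, mR=32/1261; mL+mR=421/2522 → advance +1; mR−mL=-293/2522 → turn -1·90°
n=4: pose=(0,-7,W); sL=8/117, sR=40/369; mL=196/1599, mR=356/4797; mL+mR=944/4797 → advance +1; mR−mL=-232/4797 → turn -1·90°
n=5: pose=(-1,-7,N); sL=20/257, sR=4/37; mL=1254/9509, mR=658/9509; mL+mR=1912/9509 → advance +1; mR−mL=-596/9509 → turn -1·90°
n=6: pose=(-1,-6,E); sL=40/317, sR=40/521; mL=27180/165157, mR=2260/165157; mL+mR=29440/165157 → advance +1; mR−mL=-24920/165157 → turn -1·90°
n=7: pose=(0,-6,S); sL=10/97, sR=1/13; mL=357/2522, mR=32/1261; mL+mR=421/2522 → advance +1; mR−mL=-293/2522 → turn -1·90°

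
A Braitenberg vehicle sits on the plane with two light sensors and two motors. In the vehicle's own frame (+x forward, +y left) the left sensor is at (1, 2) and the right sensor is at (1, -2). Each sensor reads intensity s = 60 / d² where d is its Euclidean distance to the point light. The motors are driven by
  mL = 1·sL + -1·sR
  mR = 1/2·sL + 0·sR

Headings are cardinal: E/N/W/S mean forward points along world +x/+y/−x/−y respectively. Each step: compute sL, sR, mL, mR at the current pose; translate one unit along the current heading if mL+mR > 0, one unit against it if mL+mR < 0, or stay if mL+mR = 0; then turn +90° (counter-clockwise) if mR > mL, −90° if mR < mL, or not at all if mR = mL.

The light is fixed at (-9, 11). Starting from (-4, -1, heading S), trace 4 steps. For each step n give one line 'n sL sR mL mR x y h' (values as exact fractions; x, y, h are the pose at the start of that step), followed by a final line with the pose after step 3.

n=0: pose=(-4,-1,S); sL=30/109, sR=30/89; mL=-600/9701, mR=15/109; mL+mR=735/9701 → advance +1; mR−mL=1935/9701 → turn +1·90°
n=1: pose=(-4,-2,E); sL=60/157, sR=20/87; mL=2080/13659, mR=30/157; mL+mR=4690/13659 → advance +1; mR−mL=530/13659 → turn +1·90°
n=2: pose=(-3,-2,N); sL=3/8, sR=15/52; mL=9/104, mR=3/16; mL+mR=57/208 → advance +1; mR−mL=21/208 → turn +1·90°
n=3: pose=(-3,-1,W); sL=60/221, sR=12/25; mL=-1152/5525, mR=30/221; mL+mR=-402/5525 → advance -1; mR−mL=1902/5525 → turn +1·90°

0 30/109 30/89 -600/9701 15/109 -4 -1 S
1 60/157 20/87 2080/13659 30/157 -4 -2 E
2 3/8 15/52 9/104 3/16 -3 -2 N
3 60/221 12/25 -1152/5525 30/221 -3 -1 W
final -2 -1 S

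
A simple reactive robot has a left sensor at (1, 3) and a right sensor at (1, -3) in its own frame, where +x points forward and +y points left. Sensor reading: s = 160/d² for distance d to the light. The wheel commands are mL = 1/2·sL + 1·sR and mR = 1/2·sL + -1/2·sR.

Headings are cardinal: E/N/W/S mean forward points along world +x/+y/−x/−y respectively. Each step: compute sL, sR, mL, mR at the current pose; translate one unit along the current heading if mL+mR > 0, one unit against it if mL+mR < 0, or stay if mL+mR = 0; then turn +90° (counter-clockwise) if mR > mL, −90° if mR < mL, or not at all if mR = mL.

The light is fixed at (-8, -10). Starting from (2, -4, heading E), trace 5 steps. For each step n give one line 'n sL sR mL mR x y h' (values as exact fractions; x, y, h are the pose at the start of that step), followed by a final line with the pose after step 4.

n=0: pose=(2,-4,E); sL=80/101, sR=16/13; mL=2136/1313, mR=-288/1313; mL+mR=1848/1313 → advance +1; mR−mL=-24/13 → turn -1·90°
n=1: pose=(3,-4,S); sL=160/221, sR=160/89; mL=42480/19669, mR=-10560/19669; mL+mR=31920/19669 → advance +1; mR−mL=-240/89 → turn -1·90°
n=2: pose=(3,-5,W); sL=20/13, sR=40/41; mL=930/533, mR=150/533; mL+mR=1080/533 → advance +1; mR−mL=-60/41 → turn -1·90°
n=3: pose=(2,-5,N); sL=32/17, sR=32/41; mL=1200/697, mR=384/697; mL+mR=1584/697 → advance +1; mR−mL=-48/41 → turn -1·90°
n=4: pose=(2,-4,E); sL=80/101, sR=16/13; mL=2136/1313, mR=-288/1313; mL+mR=1848/1313 → advance +1; mR−mL=-24/13 → turn -1·90°

0 80/101 16/13 2136/1313 -288/1313 2 -4 E
1 160/221 160/89 42480/19669 -10560/19669 3 -4 S
2 20/13 40/41 930/533 150/533 3 -5 W
3 32/17 32/41 1200/697 384/697 2 -5 N
4 80/101 16/13 2136/1313 -288/1313 2 -4 E
final 3 -4 S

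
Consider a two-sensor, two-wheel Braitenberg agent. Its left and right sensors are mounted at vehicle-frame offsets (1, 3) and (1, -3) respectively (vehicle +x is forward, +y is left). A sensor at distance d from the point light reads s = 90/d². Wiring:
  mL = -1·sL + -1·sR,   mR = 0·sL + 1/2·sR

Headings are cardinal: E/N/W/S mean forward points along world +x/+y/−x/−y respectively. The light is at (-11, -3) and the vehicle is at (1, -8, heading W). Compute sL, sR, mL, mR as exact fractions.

18/37 18/25 -1116/925 9/25

left sensor world pos  = (0, -11); dL² = 185
right sensor world pos = (0, -5); dR² = 125
sL = 90/185 = 18/37
sR = 90/125 = 18/25
mL = -1·sL + -1·sR = -1116/925
mR = 0·sL + 1/2·sR = 9/25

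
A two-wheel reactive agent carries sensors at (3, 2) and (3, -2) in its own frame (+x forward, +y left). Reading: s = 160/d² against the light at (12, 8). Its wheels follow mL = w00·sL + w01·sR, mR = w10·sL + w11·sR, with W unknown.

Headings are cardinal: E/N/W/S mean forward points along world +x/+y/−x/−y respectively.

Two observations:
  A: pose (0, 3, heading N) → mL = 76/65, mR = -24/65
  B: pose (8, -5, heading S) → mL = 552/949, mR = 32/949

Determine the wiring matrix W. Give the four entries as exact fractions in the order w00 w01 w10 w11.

obs A: pose=(0,3,N) → sL=4/5, sR=20/13, mL=76/65, mR=-24/65
obs B: pose=(8,-5,S) → sL=8/13, sR=40/73, mL=552/949, mR=32/949
sensor matrix S = [[4/5, 20/13], [8/13, 40/73]]; det S = -6272/12337
solve [mL_A; mL_B] = S·[w00; w01] and [mR_A; mR_B] = S·[w10; w11]:
  w00 = 1/2, w01 = 1/2, w10 = 1/2, w11 = -1/2

1/2 1/2 1/2 -1/2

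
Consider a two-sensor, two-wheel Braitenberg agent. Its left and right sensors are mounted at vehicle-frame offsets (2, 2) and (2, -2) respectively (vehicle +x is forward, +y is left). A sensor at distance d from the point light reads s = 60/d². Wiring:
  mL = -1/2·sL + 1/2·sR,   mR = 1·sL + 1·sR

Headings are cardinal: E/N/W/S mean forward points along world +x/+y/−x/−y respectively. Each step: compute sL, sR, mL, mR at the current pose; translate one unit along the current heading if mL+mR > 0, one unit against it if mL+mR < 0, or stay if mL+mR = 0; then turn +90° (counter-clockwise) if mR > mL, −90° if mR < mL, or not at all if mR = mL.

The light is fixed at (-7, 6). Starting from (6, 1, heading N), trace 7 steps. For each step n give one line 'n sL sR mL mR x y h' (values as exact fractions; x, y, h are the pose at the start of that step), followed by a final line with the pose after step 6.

n=0: pose=(6,1,N); sL=6/13, sR=10/39; mL=-4/39, mR=28/39; mL+mR=8/13 → advance +1; mR−mL=32/39 → turn +1·90°
n=1: pose=(6,2,W); sL=60/157, sR=12/25; mL=192/3925, mR=3384/3925; mL+mR=3576/3925 → advance +1; mR−mL=3192/3925 → turn +1·90°
n=2: pose=(5,2,S); sL=15/58, sR=15/34; mL=45/493, mR=345/493; mL+mR=390/493 → advance +1; mR−mL=300/493 → turn +1·90°
n=3: pose=(5,1,E); sL=12/41, sR=12/49; mL=-48/2009, mR=1080/2009; mL+mR=1032/2009 → advance +1; mR−mL=1128/2009 → turn +1·90°
n=4: pose=(6,1,N); sL=6/13, sR=10/39; mL=-4/39, mR=28/39; mL+mR=8/13 → advance +1; mR−mL=32/39 → turn +1·90°
n=5: pose=(6,2,W); sL=60/157, sR=12/25; mL=192/3925, mR=3384/3925; mL+mR=3576/3925 → advance +1; mR−mL=3192/3925 → turn +1·90°
n=6: pose=(5,2,S); sL=15/58, sR=15/34; mL=45/493, mR=345/493; mL+mR=390/493 → advance +1; mR−mL=300/493 → turn +1·90°

0 6/13 10/39 -4/39 28/39 6 1 N
1 60/157 12/25 192/3925 3384/3925 6 2 W
2 15/58 15/34 45/493 345/493 5 2 S
3 12/41 12/49 -48/2009 1080/2009 5 1 E
4 6/13 10/39 -4/39 28/39 6 1 N
5 60/157 12/25 192/3925 3384/3925 6 2 W
6 15/58 15/34 45/493 345/493 5 2 S
final 5 1 E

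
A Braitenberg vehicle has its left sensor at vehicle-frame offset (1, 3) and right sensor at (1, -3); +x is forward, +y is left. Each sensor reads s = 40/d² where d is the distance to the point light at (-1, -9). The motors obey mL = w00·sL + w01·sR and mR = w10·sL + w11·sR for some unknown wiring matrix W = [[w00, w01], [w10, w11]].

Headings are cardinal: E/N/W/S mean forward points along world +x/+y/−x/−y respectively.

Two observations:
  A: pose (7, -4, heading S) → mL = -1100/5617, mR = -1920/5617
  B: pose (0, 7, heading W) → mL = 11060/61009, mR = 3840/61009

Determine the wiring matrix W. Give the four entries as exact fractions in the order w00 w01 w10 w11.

1 -1/2 1/2 -1/2

obs A: pose=(7,-4,S) → sL=40/137, sR=40/41, mL=-1100/5617, mR=-1920/5617
obs B: pose=(0,7,W) → sL=40/169, sR=40/361, mL=11060/61009, mR=3840/61009
sensor matrix S = [[40/137, 40/41], [40/169, 40/361]]; det S = -68044800/342687553
solve [mL_A; mL_B] = S·[w00; w01] and [mR_A; mR_B] = S·[w10; w11]:
  w00 = 1, w01 = -1/2, w10 = 1/2, w11 = -1/2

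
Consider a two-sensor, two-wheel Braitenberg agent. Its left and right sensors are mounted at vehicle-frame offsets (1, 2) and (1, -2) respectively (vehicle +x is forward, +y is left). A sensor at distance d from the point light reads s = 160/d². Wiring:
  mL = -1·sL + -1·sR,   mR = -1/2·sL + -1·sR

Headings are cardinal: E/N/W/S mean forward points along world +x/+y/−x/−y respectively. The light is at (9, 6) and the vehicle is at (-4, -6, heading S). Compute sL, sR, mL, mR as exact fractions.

left sensor world pos  = (-2, -7); dL² = 290
right sensor world pos = (-6, -7); dR² = 394
sL = 160/290 = 16/29
sR = 160/394 = 80/197
mL = -1·sL + -1·sR = -5472/5713
mR = -1/2·sL + -1·sR = -3896/5713

16/29 80/197 -5472/5713 -3896/5713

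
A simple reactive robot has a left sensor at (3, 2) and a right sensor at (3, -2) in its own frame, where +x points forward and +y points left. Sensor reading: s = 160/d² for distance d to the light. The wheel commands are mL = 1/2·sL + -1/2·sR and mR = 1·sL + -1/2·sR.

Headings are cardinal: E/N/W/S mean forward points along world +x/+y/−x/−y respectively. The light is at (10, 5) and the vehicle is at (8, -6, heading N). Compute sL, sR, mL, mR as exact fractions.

2 5/2 -1/4 3/4

left sensor world pos  = (6, -3); dL² = 80
right sensor world pos = (10, -3); dR² = 64
sL = 160/80 = 2
sR = 160/64 = 5/2
mL = 1/2·sL + -1/2·sR = -1/4
mR = 1·sL + -1/2·sR = 3/4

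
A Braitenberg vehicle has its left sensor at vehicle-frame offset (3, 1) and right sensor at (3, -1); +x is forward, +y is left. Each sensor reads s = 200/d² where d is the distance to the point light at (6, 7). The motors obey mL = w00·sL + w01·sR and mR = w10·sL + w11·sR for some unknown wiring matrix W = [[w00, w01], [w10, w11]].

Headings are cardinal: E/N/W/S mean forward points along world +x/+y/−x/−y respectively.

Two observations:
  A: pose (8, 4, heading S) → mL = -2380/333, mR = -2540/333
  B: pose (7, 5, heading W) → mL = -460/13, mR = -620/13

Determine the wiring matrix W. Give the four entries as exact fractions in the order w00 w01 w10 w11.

obs A: pose=(8,4,S) → sL=40/9, sR=200/37, mL=-2380/333, mR=-2540/333
obs B: pose=(7,5,W) → sL=200/13, sR=40, mL=-460/13, mR=-620/13
sensor matrix S = [[40/9, 200/37], [200/13, 40]]; det S = 409600/4329
solve [mL_A; mL_B] = S·[w00; w01] and [mR_A; mR_B] = S·[w10; w11]:
  w00 = -1, w01 = -1/2, w10 = -1/2, w11 = -1

-1 -1/2 -1/2 -1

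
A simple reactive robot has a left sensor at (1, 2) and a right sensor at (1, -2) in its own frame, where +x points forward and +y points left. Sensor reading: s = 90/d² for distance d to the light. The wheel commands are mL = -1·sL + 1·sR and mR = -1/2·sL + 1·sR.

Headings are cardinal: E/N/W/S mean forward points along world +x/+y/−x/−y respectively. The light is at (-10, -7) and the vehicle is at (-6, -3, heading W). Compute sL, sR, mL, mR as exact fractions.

left sensor world pos  = (-7, -5); dL² = 13
right sensor world pos = (-7, -1); dR² = 45
sL = 90/13 = 90/13
sR = 90/45 = 2
mL = -1·sL + 1·sR = -64/13
mR = -1/2·sL + 1·sR = -19/13

90/13 2 -64/13 -19/13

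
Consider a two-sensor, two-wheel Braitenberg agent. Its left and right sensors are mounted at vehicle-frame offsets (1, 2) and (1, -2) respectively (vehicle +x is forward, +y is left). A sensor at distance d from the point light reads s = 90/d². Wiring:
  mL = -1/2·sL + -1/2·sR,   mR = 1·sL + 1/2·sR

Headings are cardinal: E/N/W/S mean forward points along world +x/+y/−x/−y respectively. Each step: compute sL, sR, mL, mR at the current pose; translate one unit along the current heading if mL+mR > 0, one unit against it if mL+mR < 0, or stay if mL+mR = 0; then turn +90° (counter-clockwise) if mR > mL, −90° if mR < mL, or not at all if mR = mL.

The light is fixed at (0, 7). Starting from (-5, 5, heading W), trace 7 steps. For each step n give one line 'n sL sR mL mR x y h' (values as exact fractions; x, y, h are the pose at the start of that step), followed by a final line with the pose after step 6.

0 45/26 5/2 -55/26 155/52 -5 5 W
1 18/5 90/73 -882/365 1539/365 -6 5 S
2 45/13 9/5 -171/65 567/130 -6 4 E
3 90/53 90/13 -2970/689 3555/689 -5 4 N
4 45/26 5/2 -55/26 155/52 -5 5 W
5 18/5 90/73 -882/365 1539/365 -6 5 S
6 45/13 9/5 -171/65 567/130 -6 4 E
final -5 4 N

n=0: pose=(-5,5,W); sL=45/26, sR=5/2; mL=-55/26, mR=155/52; mL+mR=45/52 → advance +1; mR−mL=265/52 → turn +1·90°
n=1: pose=(-6,5,S); sL=18/5, sR=90/73; mL=-882/365, mR=1539/365; mL+mR=9/5 → advance +1; mR−mL=2421/365 → turn +1·90°
n=2: pose=(-6,4,E); sL=45/13, sR=9/5; mL=-171/65, mR=567/130; mL+mR=45/26 → advance +1; mR−mL=909/130 → turn +1·90°
n=3: pose=(-5,4,N); sL=90/53, sR=90/13; mL=-2970/689, mR=3555/689; mL+mR=45/53 → advance +1; mR−mL=6525/689 → turn +1·90°
n=4: pose=(-5,5,W); sL=45/26, sR=5/2; mL=-55/26, mR=155/52; mL+mR=45/52 → advance +1; mR−mL=265/52 → turn +1·90°
n=5: pose=(-6,5,S); sL=18/5, sR=90/73; mL=-882/365, mR=1539/365; mL+mR=9/5 → advance +1; mR−mL=2421/365 → turn +1·90°
n=6: pose=(-6,4,E); sL=45/13, sR=9/5; mL=-171/65, mR=567/130; mL+mR=45/26 → advance +1; mR−mL=909/130 → turn +1·90°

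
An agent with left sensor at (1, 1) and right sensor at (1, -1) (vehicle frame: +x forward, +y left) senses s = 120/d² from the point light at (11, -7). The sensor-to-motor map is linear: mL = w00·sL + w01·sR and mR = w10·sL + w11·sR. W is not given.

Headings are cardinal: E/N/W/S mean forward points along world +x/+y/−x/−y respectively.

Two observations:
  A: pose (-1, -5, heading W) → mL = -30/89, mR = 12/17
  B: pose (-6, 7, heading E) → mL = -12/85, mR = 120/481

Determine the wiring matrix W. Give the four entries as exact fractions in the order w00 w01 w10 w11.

0 -1/2 1 0

obs A: pose=(-1,-5,W) → sL=12/17, sR=60/89, mL=-30/89, mR=12/17
obs B: pose=(-6,7,E) → sL=120/481, sR=24/85, mL=-12/85, mR=120/481
sensor matrix S = [[12/17, 60/89], [120/481, 24/85]]; det S = 1924992/61859005
solve [mL_A; mL_B] = S·[w00; w01] and [mR_A; mR_B] = S·[w10; w11]:
  w00 = 0, w01 = -1/2, w10 = 1, w11 = 0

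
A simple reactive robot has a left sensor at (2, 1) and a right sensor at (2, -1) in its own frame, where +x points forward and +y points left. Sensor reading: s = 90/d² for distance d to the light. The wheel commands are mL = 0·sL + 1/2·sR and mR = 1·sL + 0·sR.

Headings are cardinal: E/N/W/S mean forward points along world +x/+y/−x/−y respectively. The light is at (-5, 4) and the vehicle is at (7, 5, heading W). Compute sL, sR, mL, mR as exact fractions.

left sensor world pos  = (5, 4); dL² = 100
right sensor world pos = (5, 6); dR² = 104
sL = 90/100 = 9/10
sR = 90/104 = 45/52
mL = 0·sL + 1/2·sR = 45/104
mR = 1·sL + 0·sR = 9/10

9/10 45/52 45/104 9/10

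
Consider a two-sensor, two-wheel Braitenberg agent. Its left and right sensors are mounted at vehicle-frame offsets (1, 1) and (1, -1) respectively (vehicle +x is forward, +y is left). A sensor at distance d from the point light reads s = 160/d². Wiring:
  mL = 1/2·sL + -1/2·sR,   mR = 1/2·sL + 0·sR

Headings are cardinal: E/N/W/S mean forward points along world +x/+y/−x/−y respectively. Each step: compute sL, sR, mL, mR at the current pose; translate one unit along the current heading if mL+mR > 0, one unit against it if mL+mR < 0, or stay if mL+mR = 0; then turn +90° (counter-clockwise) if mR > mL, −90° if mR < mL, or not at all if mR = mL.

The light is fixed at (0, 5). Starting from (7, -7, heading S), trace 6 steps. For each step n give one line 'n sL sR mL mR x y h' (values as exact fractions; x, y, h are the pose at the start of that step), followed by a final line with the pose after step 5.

0 160/233 32/41 -448/9553 80/233 7 -7 S
1 10/13 8/13 1/13 5/13 7 -8 E
2 160/193 32/45 512/8685 80/193 8 -8 N
3 80/109 16/17 -192/1853 40/109 8 -7 W
4 160/233 32/41 -448/9553 80/233 7 -7 S
5 10/13 8/13 1/13 5/13 7 -8 E
final 8 -8 N

n=0: pose=(7,-7,S); sL=160/233, sR=32/41; mL=-448/9553, mR=80/233; mL+mR=2832/9553 → advance +1; mR−mL=16/41 → turn +1·90°
n=1: pose=(7,-8,E); sL=10/13, sR=8/13; mL=1/13, mR=5/13; mL+mR=6/13 → advance +1; mR−mL=4/13 → turn +1·90°
n=2: pose=(8,-8,N); sL=160/193, sR=32/45; mL=512/8685, mR=80/193; mL+mR=4112/8685 → advance +1; mR−mL=16/45 → turn +1·90°
n=3: pose=(8,-7,W); sL=80/109, sR=16/17; mL=-192/1853, mR=40/109; mL+mR=488/1853 → advance +1; mR−mL=8/17 → turn +1·90°
n=4: pose=(7,-7,S); sL=160/233, sR=32/41; mL=-448/9553, mR=80/233; mL+mR=2832/9553 → advance +1; mR−mL=16/41 → turn +1·90°
n=5: pose=(7,-8,E); sL=10/13, sR=8/13; mL=1/13, mR=5/13; mL+mR=6/13 → advance +1; mR−mL=4/13 → turn +1·90°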